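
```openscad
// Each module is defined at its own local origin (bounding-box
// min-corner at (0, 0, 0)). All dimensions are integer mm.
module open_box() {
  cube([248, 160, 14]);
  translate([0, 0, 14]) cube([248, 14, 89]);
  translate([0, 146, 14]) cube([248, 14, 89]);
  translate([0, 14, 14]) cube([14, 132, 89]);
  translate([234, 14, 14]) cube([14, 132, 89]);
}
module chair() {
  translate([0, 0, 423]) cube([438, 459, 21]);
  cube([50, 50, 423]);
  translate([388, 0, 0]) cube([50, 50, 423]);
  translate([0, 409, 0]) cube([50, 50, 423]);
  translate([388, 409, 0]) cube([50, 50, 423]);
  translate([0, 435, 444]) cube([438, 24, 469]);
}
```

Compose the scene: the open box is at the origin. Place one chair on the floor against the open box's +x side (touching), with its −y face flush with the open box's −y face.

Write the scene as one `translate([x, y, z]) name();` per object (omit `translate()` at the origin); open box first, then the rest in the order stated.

open_box();
translate([248, 0, 0]) chair();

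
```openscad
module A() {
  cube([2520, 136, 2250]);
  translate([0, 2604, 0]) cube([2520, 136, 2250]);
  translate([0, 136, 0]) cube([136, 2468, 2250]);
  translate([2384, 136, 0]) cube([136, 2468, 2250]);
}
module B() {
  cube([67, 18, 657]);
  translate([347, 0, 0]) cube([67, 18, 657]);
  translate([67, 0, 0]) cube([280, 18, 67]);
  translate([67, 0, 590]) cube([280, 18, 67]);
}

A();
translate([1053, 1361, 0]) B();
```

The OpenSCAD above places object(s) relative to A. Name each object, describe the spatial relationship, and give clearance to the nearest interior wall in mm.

A is a house frame. B is a picture frame. The picture frame sits inside the house frame, centred. The clearance to the nearest interior wall is 917 mm.

Clearances: x = 917, y = 1225; minimum 917 mm.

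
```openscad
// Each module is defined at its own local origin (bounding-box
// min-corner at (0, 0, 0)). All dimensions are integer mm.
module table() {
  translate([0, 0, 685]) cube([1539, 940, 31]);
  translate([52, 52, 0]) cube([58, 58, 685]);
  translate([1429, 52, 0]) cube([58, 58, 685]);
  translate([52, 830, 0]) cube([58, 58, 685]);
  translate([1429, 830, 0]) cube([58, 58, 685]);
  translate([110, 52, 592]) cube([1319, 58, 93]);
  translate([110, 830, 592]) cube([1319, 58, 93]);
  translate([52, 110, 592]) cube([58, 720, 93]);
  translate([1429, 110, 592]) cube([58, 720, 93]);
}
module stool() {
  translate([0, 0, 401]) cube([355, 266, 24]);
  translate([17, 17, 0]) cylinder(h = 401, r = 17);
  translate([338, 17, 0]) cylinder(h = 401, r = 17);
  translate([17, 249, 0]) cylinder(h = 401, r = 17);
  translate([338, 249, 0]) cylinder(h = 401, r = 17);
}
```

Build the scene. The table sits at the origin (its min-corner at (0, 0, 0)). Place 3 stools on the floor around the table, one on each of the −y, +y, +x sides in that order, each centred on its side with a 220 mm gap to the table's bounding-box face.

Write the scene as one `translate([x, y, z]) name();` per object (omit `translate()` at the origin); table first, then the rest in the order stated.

table();
translate([592, -486, 0]) stool();
translate([592, 1160, 0]) stool();
translate([1759, 337, 0]) stool();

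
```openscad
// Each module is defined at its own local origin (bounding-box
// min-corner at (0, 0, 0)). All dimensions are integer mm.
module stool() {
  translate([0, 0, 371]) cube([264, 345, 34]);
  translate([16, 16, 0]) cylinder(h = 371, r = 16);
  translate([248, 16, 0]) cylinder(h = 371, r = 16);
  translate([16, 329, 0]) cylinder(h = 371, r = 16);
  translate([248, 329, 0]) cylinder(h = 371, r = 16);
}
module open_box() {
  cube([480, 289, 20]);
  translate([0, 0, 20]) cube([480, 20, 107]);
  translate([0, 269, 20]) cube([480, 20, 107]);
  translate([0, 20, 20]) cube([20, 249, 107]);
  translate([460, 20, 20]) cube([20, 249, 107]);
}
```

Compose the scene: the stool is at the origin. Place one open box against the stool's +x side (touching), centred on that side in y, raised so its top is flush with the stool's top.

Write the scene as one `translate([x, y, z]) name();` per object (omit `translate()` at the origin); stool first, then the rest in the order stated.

stool();
translate([264, 28, 278]) open_box();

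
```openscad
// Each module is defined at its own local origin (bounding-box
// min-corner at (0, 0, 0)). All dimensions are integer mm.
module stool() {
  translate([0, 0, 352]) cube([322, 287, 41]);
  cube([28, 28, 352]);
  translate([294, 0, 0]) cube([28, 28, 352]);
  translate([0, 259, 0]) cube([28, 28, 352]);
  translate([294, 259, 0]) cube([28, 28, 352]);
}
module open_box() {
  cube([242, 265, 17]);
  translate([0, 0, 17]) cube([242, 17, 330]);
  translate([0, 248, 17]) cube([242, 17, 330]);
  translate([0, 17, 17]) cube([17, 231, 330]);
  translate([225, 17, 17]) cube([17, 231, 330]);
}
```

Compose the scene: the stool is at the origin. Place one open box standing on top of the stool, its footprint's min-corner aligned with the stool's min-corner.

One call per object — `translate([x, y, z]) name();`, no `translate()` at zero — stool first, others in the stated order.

stool();
translate([0, 0, 393]) open_box();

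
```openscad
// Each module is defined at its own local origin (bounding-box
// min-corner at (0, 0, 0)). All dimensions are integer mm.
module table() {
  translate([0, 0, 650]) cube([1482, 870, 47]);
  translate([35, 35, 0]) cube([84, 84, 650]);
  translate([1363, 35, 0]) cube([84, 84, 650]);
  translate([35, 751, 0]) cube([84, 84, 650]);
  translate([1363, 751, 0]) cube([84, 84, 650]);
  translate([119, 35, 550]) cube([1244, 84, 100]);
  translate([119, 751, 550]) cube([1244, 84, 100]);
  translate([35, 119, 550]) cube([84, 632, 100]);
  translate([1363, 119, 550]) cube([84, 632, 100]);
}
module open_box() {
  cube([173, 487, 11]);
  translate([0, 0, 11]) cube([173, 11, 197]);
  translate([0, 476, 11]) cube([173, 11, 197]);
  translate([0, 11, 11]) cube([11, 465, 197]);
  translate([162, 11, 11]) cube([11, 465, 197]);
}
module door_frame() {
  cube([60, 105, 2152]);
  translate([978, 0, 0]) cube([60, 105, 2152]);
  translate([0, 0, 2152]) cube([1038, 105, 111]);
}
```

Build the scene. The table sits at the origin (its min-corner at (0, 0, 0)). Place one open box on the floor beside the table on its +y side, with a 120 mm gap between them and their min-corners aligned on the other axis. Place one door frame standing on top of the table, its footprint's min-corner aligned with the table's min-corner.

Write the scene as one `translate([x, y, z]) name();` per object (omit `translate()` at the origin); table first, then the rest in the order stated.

table();
translate([0, 990, 0]) open_box();
translate([0, 0, 697]) door_frame();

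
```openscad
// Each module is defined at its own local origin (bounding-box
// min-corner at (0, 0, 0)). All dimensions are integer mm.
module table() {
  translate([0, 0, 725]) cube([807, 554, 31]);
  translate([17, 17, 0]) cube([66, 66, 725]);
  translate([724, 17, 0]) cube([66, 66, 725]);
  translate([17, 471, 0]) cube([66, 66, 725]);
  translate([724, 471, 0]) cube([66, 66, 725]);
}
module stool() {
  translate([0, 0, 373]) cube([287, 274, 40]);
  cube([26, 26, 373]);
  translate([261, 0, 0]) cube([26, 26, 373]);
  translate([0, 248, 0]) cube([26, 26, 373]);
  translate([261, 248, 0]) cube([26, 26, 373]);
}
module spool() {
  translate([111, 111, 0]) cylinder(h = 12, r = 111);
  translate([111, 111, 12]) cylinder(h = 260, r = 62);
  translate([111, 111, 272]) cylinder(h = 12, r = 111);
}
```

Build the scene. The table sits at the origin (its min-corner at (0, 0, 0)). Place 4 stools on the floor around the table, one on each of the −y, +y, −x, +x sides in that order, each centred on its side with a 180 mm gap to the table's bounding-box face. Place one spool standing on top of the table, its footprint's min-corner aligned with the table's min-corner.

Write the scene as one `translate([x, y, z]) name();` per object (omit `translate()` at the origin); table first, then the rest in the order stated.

table();
translate([260, -454, 0]) stool();
translate([260, 734, 0]) stool();
translate([-467, 140, 0]) stool();
translate([987, 140, 0]) stool();
translate([0, 0, 756]) spool();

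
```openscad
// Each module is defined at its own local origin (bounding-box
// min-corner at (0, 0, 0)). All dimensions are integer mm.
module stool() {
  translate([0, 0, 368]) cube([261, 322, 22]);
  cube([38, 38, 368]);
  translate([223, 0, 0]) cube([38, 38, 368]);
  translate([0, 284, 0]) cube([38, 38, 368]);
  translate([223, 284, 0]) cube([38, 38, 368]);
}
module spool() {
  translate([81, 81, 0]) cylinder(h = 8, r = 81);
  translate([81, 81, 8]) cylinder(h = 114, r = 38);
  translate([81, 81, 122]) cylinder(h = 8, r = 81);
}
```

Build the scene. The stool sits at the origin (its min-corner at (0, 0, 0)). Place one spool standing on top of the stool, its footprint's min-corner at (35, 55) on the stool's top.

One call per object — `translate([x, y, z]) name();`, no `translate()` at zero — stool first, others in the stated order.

stool();
translate([35, 55, 390]) spool();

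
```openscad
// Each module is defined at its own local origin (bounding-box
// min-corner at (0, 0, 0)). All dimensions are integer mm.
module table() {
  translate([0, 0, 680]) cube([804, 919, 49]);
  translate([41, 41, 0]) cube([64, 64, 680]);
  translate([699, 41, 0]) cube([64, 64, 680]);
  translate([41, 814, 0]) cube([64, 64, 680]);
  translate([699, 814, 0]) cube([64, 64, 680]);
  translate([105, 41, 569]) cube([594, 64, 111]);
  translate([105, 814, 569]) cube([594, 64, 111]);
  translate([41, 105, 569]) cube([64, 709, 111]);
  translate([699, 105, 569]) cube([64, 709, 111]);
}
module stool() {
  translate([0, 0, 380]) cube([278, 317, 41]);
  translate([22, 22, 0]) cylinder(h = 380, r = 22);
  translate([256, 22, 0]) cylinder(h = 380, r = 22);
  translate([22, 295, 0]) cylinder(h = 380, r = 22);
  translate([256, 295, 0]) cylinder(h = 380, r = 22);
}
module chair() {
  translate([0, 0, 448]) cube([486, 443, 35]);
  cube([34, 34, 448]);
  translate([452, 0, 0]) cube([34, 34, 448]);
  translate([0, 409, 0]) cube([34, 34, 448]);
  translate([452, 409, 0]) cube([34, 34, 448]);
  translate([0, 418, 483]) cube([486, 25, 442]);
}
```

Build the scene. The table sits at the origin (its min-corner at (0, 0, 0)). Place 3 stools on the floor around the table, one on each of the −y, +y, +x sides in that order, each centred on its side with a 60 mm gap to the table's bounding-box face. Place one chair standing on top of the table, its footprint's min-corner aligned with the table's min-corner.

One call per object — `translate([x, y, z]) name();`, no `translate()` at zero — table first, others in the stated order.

table();
translate([263, -377, 0]) stool();
translate([263, 979, 0]) stool();
translate([864, 301, 0]) stool();
translate([0, 0, 729]) chair();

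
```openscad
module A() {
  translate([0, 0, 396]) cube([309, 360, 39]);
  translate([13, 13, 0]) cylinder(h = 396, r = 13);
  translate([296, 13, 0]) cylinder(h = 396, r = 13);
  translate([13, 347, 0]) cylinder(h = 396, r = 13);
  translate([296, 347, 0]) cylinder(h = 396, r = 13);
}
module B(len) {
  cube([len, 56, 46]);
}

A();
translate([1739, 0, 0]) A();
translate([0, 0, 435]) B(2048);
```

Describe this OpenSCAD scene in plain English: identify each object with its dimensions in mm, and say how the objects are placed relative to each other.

A is a simple wooden stool: a rectangular seat 309 mm (x) by 360 mm (y), 39 mm thick, top face at z = 435 mm, on four round legs, each 26 mm in diameter. The legs rest on z = 0, each leg's axis is inset half a diameter from the nearest pair of seat edges (so the leg's bounding box is flush with the corner).

B is a rectangular beam 2048 mm long (x), 56 mm deep (y), 46 mm thick (z).

The beam spans the tops of two stools placed 1430 mm apart, resting at z = 435 mm.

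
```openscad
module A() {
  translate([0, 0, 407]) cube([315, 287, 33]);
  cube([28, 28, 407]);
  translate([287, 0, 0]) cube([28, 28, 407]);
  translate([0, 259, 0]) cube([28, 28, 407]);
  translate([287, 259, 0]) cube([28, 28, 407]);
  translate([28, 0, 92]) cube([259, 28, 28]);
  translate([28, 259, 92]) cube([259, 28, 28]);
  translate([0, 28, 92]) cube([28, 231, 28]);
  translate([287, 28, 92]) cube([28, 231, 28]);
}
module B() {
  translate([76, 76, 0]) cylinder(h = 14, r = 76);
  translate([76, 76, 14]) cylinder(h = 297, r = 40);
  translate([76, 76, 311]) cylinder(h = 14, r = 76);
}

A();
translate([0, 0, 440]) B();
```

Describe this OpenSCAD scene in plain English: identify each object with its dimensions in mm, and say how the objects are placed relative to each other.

A is a simple wooden stool: a rectangular seat 315 mm (x) by 287 mm (y), 33 mm thick, top face at z = 440 mm, on four square legs, each 28×28 mm in cross-section. The legs rest on z = 0, each flush with a corner of the seat. Four stretchers, 28 mm wide and 28 mm tall, connect adjacent legs with their undersides at z = 92 mm, each running between the inner faces of the legs it joins and aligned with the legs' outer faces on the other axis.

B is a spool: two coaxial disc flanges of radius 76 mm and thickness 14 mm, joined by a core cylinder of radius 40 mm and height 297 mm. The lower flange rests on z = 0 and the three cylinders share a vertical axis.

The spool is on top of the stool.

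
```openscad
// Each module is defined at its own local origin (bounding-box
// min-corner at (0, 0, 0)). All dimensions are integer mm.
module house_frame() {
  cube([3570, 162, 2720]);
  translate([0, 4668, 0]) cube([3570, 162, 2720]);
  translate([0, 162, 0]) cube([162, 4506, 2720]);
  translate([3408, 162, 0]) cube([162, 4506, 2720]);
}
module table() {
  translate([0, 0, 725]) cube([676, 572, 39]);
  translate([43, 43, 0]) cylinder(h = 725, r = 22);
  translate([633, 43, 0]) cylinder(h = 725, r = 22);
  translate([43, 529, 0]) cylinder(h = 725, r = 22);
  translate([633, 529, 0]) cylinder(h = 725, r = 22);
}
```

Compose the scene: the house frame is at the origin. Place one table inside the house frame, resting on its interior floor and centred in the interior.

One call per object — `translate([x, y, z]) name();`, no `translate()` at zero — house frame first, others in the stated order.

house_frame();
translate([1447, 2129, 0]) table();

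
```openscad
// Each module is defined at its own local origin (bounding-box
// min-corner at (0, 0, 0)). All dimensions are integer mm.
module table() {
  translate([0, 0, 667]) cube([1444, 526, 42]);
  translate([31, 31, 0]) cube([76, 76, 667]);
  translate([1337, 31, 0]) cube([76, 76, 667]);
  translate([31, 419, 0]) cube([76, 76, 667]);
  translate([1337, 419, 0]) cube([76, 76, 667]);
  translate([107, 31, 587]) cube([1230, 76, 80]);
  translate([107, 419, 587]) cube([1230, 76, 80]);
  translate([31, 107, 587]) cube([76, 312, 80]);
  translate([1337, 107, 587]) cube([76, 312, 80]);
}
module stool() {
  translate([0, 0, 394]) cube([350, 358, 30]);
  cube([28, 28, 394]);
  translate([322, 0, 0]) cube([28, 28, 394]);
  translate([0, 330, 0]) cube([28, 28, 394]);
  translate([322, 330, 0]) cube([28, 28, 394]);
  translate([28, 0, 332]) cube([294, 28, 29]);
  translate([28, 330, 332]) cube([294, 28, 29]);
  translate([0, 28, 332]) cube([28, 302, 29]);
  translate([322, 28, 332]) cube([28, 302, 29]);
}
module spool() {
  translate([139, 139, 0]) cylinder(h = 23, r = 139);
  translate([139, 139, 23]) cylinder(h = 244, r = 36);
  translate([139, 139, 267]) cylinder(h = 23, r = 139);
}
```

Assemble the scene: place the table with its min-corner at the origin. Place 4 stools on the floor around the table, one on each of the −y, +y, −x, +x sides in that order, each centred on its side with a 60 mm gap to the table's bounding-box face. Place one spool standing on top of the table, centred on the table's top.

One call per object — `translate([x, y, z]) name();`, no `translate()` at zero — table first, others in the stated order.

table();
translate([547, -418, 0]) stool();
translate([547, 586, 0]) stool();
translate([-410, 84, 0]) stool();
translate([1504, 84, 0]) stool();
translate([583, 124, 709]) spool();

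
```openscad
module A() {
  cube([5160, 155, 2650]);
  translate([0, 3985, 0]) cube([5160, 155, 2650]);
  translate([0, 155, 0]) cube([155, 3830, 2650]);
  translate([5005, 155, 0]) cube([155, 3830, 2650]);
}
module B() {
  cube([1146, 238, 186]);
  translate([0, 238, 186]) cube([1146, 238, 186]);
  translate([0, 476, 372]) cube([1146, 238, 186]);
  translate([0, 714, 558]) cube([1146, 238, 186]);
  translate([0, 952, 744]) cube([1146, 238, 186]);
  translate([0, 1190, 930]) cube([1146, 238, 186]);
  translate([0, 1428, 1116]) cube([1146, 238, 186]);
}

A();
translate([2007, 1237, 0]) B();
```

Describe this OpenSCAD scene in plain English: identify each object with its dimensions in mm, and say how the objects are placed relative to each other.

A is the wall frame of a small rectangular building: four walls, each 2650 mm tall and 155 mm thick, enclosing a footprint 5160 mm (x) by 4140 mm (y) outside-to-outside, with no floor or roof. The front and back walls (the −y and +y sides) span the full width; the two side walls fit between them.

B is a straight staircase of 7 solid steps. Each step is 1146 mm wide (x), 238 mm deep (y, the going) and 186 mm tall (the rise). The first step rests on the floor; each subsequent step sits one going further in +y and one rise higher in +z, directly behind and above the previous step with no overlap.

The staircase sits inside the house frame, centred.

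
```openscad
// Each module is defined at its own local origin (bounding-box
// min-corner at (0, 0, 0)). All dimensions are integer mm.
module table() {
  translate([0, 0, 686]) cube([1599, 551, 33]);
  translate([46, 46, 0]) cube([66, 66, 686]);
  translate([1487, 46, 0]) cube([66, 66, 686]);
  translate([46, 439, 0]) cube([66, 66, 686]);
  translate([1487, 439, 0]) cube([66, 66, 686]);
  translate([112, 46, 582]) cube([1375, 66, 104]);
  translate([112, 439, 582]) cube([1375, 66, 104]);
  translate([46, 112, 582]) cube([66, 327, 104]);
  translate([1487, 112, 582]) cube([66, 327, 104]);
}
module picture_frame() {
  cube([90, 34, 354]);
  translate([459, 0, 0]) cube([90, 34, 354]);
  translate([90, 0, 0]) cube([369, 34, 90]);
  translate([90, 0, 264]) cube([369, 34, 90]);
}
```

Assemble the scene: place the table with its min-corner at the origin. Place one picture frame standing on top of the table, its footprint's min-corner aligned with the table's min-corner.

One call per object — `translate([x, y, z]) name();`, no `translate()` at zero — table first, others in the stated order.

table();
translate([0, 0, 719]) picture_frame();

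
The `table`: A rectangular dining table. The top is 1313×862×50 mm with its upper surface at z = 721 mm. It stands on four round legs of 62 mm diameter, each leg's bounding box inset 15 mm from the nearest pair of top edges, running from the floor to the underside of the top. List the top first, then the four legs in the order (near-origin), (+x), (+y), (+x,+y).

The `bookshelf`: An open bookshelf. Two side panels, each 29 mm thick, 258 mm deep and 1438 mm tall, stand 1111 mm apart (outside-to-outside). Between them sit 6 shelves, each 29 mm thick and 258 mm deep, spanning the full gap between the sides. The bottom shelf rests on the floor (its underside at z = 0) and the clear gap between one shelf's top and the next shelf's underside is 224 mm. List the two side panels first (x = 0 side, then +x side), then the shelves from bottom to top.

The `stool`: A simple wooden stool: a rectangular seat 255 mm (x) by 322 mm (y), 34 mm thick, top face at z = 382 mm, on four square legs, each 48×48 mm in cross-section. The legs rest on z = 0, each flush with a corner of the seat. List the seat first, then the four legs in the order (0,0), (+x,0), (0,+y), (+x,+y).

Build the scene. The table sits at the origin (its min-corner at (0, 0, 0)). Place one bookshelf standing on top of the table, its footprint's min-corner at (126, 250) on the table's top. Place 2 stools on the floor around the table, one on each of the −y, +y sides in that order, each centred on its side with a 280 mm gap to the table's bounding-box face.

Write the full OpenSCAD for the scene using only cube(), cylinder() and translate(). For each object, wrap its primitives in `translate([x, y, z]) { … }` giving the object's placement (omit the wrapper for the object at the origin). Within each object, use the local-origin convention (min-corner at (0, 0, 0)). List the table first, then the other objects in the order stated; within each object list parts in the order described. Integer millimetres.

translate([0, 0, 671]) cube([1313, 862, 50]);
translate([46, 46, 0]) cylinder(h = 671, r = 31);
translate([1267, 46, 0]) cylinder(h = 671, r = 31);
translate([46, 816, 0]) cylinder(h = 671, r = 31);
translate([1267, 816, 0]) cylinder(h = 671, r = 31);
translate([126, 250, 721]) {
  cube([29, 258, 1438]);
  translate([1082, 0, 0]) cube([29, 258, 1438]);
  translate([29, 0, 0]) cube([1053, 258, 29]);
  translate([29, 0, 253]) cube([1053, 258, 29]);
  translate([29, 0, 506]) cube([1053, 258, 29]);
  translate([29, 0, 759]) cube([1053, 258, 29]);
  translate([29, 0, 1012]) cube([1053, 258, 29]);
  translate([29, 0, 1265]) cube([1053, 258, 29]);
}
translate([529, -602, 0]) {
  translate([0, 0, 348]) cube([255, 322, 34]);
  cube([48, 48, 348]);
  translate([207, 0, 0]) cube([48, 48, 348]);
  translate([0, 274, 0]) cube([48, 48, 348]);
  translate([207, 274, 0]) cube([48, 48, 348]);
}
translate([529, 1142, 0]) {
  translate([0, 0, 348]) cube([255, 322, 34]);
  cube([48, 48, 348]);
  translate([207, 0, 0]) cube([48, 48, 348]);
  translate([0, 274, 0]) cube([48, 48, 348]);
  translate([207, 274, 0]) cube([48, 48, 348]);
}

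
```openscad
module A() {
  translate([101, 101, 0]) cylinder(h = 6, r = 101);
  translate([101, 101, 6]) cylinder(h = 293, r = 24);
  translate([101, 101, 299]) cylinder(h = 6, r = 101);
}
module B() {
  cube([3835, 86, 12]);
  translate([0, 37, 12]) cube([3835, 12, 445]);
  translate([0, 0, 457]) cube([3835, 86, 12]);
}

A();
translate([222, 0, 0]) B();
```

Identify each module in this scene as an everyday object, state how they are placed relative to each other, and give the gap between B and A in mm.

A is a spool. B is an I-beam. The I-beam is on the floor beside the spool on its +x side. The gap between the I-beam and the spool is 20 mm.

The I-beam's nearest face is 20 mm from the spool's +x face.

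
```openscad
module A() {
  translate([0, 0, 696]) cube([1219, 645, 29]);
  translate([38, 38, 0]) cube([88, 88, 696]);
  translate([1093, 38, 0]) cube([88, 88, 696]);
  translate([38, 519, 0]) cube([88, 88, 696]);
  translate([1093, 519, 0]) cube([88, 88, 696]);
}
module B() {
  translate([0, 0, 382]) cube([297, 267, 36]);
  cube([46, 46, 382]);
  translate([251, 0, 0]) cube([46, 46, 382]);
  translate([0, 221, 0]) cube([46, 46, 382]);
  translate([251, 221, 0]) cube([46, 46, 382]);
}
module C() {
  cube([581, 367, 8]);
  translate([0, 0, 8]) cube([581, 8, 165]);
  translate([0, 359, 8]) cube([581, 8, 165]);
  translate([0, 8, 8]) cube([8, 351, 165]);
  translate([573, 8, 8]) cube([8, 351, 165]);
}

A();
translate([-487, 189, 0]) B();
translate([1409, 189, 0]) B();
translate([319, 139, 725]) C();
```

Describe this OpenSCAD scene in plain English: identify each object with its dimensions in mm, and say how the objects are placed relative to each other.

A is a rectangular dining table. The top is 1219×645×29 mm with its upper surface at z = 725 mm. It stands on four 88×88 mm square legs, each inset 38 mm from the nearest pair of top edges, running from the floor to the underside of the top.

B is a simple wooden stool: a rectangular seat 297 mm (x) by 267 mm (y), 36 mm thick, top face at z = 418 mm, on four square legs, each 46×46 mm in cross-section. The legs rest on z = 0, each flush with a corner of the seat.

C is an open-topped rectangular box: outside dimensions 581×367×173 mm, with a uniform wall and base thickness of 8 mm. The base is a full 581×367 slab on the floor; four walls sit on top of the base. The front and back walls (the −y and +y sides) span the full width; the two side walls fit between them.

Two stools sit around the table at the −x, +x sides. The open box is on top of the table, centred.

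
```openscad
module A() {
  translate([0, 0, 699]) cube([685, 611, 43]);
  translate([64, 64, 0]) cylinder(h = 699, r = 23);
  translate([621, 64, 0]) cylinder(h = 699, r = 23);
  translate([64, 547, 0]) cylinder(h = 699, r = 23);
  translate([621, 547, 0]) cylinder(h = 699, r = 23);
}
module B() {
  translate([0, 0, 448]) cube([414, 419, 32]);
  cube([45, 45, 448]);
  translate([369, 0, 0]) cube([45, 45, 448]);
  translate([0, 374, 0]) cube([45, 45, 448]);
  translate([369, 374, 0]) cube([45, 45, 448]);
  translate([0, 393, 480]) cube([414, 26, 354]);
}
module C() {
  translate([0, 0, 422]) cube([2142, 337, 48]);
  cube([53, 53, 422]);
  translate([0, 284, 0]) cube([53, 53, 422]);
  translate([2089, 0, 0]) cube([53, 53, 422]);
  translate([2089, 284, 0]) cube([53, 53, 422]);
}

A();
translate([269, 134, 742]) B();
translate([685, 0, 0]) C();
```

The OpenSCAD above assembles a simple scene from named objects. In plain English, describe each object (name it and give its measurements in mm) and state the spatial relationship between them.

A is a rectangular dining table. The top is 685×611×43 mm with its upper surface at z = 742 mm. It stands on four round legs of 46 mm diameter, each leg's bounding box inset 41 mm from the nearest pair of top edges, running from the floor to the underside of the top.

B is a chair: 414×419 mm seat, 32 mm thick, top at z = 480 mm, on four 45 mm square corner legs flush with the seat edges. A 26 mm thick backrest slab spans the full seat width, extending 354 mm above the seat top, its back face flush with the seat's +y edge.

C is a long wooden bench with a 2142 mm (x) × 337 mm (y) seat, 48 mm thick, its top surface 470 mm above the floor. Four 53 mm square legs at the seat corners, flush with the edges, run from z = 0 to the seat underside.

The chair is on top of the table. The bench is against the table's +x side, with their −y faces flush.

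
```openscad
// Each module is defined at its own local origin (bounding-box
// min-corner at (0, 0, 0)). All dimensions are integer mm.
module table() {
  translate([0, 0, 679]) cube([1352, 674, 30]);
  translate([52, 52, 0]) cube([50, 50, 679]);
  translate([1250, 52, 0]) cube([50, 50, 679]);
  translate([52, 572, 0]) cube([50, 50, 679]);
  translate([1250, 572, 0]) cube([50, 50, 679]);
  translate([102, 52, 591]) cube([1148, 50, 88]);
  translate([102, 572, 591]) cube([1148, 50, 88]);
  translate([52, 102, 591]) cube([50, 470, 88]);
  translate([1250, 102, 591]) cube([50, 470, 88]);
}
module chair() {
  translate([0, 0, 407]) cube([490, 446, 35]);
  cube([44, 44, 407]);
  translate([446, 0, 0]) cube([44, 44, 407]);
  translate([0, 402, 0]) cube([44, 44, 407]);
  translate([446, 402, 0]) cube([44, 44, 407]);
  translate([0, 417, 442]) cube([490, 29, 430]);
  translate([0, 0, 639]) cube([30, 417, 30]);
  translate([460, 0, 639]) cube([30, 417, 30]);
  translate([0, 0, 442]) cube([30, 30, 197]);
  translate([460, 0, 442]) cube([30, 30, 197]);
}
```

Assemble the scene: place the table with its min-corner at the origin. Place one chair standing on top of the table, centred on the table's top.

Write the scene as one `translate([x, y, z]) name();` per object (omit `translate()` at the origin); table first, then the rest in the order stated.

table();
translate([431, 114, 709]) chair();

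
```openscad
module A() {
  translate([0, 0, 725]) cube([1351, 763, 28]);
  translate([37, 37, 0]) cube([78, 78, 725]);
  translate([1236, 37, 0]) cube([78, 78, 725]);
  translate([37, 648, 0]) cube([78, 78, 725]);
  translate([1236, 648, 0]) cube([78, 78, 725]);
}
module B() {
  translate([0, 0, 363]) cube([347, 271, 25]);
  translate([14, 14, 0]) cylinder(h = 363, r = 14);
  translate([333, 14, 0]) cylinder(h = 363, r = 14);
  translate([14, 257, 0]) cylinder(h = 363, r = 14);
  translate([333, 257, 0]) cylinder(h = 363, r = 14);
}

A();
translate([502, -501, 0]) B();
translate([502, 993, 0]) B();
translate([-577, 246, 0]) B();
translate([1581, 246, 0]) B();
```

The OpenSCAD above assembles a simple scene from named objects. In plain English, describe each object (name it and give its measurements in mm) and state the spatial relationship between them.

A is a table with a 1351×763 mm rectangular top, 28 mm thick, top surface at z = 753 mm, supported by four 78×78 mm square legs, each inset 37 mm from the nearest pair of top edges, running from the floor.

B is a four-legged stool. The seat is a 347×271×25 mm slab whose top surface is at z = 388 mm; four round legs, each 28 mm in diameter, run from the floor (z = 0) to the underside of the seat, each leg's axis is inset half a diameter from the nearest pair of seat edges (so the leg's bounding box is flush with the corner).

Four stools sit around the table at the −y, +y, −x, +x sides.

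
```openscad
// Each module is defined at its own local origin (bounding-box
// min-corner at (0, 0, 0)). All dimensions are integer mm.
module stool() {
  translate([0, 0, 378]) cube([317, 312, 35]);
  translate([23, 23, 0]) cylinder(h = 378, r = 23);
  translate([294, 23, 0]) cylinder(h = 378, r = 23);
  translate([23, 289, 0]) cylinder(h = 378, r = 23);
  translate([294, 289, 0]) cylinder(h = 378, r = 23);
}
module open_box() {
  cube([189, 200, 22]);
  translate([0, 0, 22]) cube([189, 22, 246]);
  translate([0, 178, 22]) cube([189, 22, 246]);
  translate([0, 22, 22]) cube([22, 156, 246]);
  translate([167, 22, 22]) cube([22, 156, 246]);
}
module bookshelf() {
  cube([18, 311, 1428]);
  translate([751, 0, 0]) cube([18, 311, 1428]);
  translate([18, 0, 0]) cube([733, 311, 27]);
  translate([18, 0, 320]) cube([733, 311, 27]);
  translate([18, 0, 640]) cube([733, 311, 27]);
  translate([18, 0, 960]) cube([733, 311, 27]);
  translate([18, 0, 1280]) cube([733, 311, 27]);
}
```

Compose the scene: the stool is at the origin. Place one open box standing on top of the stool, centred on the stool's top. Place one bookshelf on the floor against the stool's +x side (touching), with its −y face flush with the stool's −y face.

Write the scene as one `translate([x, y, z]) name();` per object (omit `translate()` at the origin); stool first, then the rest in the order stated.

stool();
translate([64, 56, 413]) open_box();
translate([317, 0, 0]) bookshelf();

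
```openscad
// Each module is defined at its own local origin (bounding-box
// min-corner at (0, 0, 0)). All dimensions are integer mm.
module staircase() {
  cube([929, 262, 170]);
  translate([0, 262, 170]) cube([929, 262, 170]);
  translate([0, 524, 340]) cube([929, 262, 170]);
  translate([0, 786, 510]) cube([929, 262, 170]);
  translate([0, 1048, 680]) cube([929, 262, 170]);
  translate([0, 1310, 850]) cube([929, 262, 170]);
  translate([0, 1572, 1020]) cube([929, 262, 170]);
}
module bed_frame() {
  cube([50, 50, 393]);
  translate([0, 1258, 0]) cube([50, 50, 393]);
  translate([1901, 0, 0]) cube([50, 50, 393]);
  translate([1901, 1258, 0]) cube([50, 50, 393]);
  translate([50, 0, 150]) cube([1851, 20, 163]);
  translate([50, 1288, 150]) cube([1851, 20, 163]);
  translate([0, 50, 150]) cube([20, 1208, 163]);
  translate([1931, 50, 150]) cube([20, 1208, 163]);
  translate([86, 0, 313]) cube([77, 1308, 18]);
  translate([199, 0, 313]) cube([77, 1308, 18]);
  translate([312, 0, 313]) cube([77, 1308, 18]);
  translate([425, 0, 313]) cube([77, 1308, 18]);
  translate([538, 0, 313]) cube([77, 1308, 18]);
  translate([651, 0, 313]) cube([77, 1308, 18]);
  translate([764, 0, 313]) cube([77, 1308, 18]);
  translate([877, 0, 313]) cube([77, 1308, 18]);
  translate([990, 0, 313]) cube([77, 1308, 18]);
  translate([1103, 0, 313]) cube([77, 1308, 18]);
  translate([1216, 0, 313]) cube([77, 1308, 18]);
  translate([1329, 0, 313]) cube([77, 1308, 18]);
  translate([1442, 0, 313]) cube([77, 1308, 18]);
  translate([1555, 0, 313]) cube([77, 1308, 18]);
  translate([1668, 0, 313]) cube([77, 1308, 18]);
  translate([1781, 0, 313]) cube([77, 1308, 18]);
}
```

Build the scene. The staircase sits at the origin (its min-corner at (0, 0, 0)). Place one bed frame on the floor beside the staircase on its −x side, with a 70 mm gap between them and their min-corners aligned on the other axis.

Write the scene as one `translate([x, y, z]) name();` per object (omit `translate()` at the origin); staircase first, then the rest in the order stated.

staircase();
translate([-2021, 0, 0]) bed_frame();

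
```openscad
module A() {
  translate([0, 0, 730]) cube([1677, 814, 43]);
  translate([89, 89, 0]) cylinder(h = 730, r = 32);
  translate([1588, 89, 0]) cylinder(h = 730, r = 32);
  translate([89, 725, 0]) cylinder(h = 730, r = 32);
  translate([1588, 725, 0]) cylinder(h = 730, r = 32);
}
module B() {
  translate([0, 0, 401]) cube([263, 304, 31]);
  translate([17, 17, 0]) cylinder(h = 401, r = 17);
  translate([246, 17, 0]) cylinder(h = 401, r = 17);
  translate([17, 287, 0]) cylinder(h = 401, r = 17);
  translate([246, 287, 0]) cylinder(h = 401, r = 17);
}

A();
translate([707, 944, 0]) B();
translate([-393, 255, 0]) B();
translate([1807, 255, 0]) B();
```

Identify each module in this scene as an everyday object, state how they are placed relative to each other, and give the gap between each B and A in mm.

Each stool's nearest face is 130 mm from the table's bounding box.

A is a table. B is a stool. Three stools sit around the table at the +y, −x, +x sides. The gap between each stool and the table is 130 mm.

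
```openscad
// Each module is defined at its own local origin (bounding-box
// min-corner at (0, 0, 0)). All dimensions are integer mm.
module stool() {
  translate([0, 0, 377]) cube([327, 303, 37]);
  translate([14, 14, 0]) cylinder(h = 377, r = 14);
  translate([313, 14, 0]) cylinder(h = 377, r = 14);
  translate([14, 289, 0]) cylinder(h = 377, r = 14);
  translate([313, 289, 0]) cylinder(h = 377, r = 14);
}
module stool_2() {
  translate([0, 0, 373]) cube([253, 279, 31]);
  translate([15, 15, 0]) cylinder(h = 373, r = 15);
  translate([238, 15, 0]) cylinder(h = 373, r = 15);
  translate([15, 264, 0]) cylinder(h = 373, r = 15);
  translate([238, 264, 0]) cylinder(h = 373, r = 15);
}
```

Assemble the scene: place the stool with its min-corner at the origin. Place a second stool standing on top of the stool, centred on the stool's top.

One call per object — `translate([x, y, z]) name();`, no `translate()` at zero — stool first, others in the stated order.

stool();
translate([37, 12, 414]) stool_2();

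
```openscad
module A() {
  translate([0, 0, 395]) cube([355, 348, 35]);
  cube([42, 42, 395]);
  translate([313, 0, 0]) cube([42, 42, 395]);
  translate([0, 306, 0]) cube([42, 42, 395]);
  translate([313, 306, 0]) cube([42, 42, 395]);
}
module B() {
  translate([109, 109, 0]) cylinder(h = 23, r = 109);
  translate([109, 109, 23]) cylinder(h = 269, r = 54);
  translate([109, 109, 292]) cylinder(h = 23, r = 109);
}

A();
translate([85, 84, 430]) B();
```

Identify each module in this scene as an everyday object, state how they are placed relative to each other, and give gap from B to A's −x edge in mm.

The spool's min-x is at 85; the stool's min-x is 0; gap = 85 mm.

A is a stool. B is a spool. The spool is on top of the stool. The gap from the spool to the stool's −x edge is 85 mm.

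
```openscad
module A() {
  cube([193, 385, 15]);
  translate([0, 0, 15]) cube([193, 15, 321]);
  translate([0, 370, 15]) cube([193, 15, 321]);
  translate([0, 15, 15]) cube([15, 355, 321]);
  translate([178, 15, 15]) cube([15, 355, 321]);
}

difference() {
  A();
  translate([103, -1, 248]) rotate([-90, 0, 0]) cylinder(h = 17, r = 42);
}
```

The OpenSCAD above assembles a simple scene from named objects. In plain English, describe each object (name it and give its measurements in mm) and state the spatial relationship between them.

A is an open-topped rectangular box: outside dimensions 193×385×336 mm, with a uniform wall and base thickness of 15 mm. The base is a full 193×385 slab on the floor; four walls sit on top of the base. The front and back walls (the −y and +y sides) span the full width; the two side walls fit between them.

The open box has a circular hole of radius 42 mm through its front wall, centred at (x = 103, z = 248).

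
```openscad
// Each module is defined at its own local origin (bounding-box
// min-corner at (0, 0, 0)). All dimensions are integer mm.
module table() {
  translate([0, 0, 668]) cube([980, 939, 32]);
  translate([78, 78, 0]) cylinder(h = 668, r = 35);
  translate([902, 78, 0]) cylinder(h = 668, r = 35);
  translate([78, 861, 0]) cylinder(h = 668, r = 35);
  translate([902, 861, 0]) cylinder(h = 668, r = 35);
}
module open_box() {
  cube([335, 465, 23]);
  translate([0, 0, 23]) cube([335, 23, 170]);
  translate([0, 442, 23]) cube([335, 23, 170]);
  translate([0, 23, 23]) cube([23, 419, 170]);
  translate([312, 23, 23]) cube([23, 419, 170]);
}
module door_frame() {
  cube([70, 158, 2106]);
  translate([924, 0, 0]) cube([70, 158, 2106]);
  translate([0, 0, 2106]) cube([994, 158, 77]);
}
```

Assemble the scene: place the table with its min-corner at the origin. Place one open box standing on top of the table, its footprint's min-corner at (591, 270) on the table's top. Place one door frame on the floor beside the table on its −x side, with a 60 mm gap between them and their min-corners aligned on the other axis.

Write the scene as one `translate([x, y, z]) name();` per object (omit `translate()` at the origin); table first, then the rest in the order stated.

table();
translate([591, 270, 700]) open_box();
translate([-1054, 0, 0]) door_frame();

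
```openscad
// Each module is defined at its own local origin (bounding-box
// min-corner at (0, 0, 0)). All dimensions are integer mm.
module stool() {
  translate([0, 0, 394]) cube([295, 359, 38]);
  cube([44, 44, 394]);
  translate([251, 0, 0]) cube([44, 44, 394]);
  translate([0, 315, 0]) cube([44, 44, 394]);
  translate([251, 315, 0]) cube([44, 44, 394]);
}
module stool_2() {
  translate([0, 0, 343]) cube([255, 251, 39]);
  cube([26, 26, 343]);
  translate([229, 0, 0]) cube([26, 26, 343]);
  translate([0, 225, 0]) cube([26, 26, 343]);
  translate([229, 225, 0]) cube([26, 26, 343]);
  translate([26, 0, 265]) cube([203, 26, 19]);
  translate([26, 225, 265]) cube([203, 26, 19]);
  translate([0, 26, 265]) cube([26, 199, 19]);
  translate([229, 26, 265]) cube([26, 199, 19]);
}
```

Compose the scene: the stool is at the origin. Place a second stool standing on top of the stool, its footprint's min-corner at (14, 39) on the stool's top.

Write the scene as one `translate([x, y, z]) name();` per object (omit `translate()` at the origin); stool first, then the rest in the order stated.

stool();
translate([14, 39, 432]) stool_2();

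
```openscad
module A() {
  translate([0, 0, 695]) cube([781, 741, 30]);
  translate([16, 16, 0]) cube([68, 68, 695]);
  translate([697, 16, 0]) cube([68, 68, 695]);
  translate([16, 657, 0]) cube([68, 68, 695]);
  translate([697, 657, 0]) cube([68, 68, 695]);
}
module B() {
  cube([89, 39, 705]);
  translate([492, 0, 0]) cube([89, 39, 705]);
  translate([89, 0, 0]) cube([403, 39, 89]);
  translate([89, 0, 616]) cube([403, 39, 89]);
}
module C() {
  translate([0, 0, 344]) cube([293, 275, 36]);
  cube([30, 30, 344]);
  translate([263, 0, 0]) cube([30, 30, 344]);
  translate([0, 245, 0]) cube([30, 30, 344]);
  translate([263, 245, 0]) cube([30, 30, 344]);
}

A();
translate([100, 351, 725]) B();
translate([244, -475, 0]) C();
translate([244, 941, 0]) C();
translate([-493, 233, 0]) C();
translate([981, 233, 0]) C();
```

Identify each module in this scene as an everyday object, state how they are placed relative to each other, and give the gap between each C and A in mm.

Each stool's nearest face is 200 mm from the table's bounding box.

A is a table. B is a picture frame. C is a stool. The picture frame is on top of the table, centred. Four stools sit around the table at the −y, +y, −x, +x sides. The gap between each stool and the table is 200 mm.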